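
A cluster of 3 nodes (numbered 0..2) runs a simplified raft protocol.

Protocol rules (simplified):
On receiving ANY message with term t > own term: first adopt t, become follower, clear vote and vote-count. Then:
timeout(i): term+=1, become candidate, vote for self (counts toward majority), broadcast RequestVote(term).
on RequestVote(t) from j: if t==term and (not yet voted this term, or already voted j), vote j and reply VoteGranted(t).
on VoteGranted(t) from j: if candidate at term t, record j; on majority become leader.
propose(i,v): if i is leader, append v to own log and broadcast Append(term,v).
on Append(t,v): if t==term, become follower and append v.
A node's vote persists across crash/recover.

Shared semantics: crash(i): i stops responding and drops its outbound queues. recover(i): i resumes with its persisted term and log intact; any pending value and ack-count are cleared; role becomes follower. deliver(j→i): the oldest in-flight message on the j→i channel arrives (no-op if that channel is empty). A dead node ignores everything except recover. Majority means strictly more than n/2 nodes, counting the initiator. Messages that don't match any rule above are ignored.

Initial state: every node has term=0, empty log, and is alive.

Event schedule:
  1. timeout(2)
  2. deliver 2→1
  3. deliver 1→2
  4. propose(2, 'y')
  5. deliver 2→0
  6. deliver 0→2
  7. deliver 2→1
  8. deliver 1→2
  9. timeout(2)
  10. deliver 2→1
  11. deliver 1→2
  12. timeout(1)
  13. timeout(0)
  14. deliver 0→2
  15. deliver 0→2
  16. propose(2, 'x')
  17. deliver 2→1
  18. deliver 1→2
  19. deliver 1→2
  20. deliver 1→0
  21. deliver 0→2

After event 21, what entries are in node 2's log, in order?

y,x

step 1 timeout(2): 2={cand,t=1,log=-}
step 2 deliver 2→1: 1={foll,t=1,log=-}
step 3 deliver 1→2: 2={lead,t=1,log=-}
step 4 propose(2,'y'): 2={lead,t=1,log=y}
step 5 deliver 2→0: 0={foll,t=1,log=-}
step 6 deliver 0→2: —
step 7 deliver 2→1: 1={foll,t=1,log=y}
step 8 deliver 1→2: —
step 9 timeout(2): 2={cand,t=2,log=y}
step 10 deliver 2→1: 1={foll,t=2,log=y}
step 11 deliver 1→2: 2={lead,t=2,log=y}
step 12 timeout(1): 1={cand,t=3,log=y}
step 13 timeout(0): 0={cand,t=2,log=-}
step 14 deliver 0→2: —
step 15 deliver 0→2: —
step 16 propose(2,'x'): 2={lead,t=2,log=y,x}
step 17 deliver 2→1: —
step 18 deliver 1→2: 2={foll,t=3,log=y,x}
step 19 deliver 1→2: —
step 20 deliver 1→0: 0={foll,t=3,log=-}
step 21 deliver 0→2: —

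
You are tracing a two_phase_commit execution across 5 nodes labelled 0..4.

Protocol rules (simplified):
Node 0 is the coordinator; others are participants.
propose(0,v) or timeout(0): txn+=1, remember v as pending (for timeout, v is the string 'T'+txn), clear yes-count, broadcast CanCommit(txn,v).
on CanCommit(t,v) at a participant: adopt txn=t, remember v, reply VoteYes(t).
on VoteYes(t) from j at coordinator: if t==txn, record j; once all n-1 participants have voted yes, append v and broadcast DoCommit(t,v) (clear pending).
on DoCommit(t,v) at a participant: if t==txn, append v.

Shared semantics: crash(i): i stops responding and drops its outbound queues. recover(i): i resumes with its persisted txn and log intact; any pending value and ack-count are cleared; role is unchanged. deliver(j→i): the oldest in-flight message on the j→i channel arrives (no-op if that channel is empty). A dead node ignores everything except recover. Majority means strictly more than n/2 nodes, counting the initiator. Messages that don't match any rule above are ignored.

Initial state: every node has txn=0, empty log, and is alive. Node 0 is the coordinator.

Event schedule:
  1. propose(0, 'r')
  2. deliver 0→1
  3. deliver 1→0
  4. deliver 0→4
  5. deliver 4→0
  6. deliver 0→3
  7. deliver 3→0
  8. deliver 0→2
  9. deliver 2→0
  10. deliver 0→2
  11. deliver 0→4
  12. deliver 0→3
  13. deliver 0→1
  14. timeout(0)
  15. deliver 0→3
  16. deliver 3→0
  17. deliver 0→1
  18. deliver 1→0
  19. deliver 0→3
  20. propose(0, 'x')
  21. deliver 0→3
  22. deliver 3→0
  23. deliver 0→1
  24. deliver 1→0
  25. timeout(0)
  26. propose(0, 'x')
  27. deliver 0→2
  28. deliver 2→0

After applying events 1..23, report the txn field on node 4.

after 1 — propose(0,'r'): n0:coor/t1/[-]
after 2 — deliver 0→1: n1:part/t1/[-]
after 3 — deliver 1→0: ·
after 4 — deliver 0→4: n4:part/t1/[-]
after 5 — deliver 4→0: ·
after 6 — deliver 0→3: n3:part/t1/[-]
after 7 — deliver 3→0: ·
after 8 — deliver 0→2: n2:part/t1/[-]
after 9 — deliver 2→0: n0:coor/t1/[r]
after 10 — deliver 0→2: n2:part/t1/[r]
after 11 — deliver 0→4: n4:part/t1/[r]
after 12 — deliver 0→3: n3:part/t1/[r]
after 13 — deliver 0→1: n1:part/t1/[r]
after 14 — timeout(0): n0:coor/t2/[r]
after 15 — deliver 0→3: n3:part/t2/[r]
after 16 — deliver 3→0: ·
after 17 — deliver 0→1: n1:part/t2/[r]
after 18 — deliver 1→0: ·
after 19 — deliver 0→3: ·
after 20 — propose(0,'x'): n0:coor/t3/[r]
after 21 — deliver 0→3: n3:part/t3/[r]
after 22 — deliver 3→0: ·
after 23 — deliver 0→1: n1:part/t3/[r]

1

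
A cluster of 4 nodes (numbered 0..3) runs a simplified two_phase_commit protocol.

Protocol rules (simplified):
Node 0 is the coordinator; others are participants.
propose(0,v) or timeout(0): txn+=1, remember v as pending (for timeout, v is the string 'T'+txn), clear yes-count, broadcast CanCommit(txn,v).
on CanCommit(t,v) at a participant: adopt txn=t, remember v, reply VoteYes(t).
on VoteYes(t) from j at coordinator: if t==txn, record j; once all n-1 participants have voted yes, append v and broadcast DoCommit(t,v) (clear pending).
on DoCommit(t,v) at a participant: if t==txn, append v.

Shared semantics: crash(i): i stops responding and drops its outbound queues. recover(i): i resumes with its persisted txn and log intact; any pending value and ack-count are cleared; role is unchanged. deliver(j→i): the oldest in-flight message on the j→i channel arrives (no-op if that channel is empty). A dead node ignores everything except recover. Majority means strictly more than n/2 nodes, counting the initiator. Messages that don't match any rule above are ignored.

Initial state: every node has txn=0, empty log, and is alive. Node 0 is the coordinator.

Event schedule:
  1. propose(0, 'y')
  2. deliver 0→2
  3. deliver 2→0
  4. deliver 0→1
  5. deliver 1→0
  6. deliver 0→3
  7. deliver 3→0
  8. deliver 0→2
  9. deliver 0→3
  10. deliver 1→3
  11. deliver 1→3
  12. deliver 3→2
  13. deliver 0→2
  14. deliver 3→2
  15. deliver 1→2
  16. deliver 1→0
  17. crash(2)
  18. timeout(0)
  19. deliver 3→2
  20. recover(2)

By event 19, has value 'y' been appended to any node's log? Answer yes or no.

step 1 propose(0,'y'): 0={coor,t=1,log=-}
step 2 deliver 0→2: 2={part,t=1,log=-}
step 3 deliver 2→0: —
step 4 deliver 0→1: 1={part,t=1,log=-}
step 5 deliver 1→0: —
step 6 deliver 0→3: 3={part,t=1,log=-}
step 7 deliver 3→0: 0={coor,t=1,log=y}
step 8 deliver 0→2: 2={part,t=1,log=y}
step 9 deliver 0→3: 3={part,t=1,log=y}
step 10 deliver 1→3: —
step 11 deliver 1→3: —
step 12 deliver 3→2: —
step 13 deliver 0→2: —
step 14 deliver 3→2: —
step 15 deliver 1→2: —
step 16 deliver 1→0: —
step 17 crash(2): 2={✗part,t=1,log=y}
step 18 timeout(0): 0={coor,t=2,log=y}
step 19 deliver 3→2: —

yes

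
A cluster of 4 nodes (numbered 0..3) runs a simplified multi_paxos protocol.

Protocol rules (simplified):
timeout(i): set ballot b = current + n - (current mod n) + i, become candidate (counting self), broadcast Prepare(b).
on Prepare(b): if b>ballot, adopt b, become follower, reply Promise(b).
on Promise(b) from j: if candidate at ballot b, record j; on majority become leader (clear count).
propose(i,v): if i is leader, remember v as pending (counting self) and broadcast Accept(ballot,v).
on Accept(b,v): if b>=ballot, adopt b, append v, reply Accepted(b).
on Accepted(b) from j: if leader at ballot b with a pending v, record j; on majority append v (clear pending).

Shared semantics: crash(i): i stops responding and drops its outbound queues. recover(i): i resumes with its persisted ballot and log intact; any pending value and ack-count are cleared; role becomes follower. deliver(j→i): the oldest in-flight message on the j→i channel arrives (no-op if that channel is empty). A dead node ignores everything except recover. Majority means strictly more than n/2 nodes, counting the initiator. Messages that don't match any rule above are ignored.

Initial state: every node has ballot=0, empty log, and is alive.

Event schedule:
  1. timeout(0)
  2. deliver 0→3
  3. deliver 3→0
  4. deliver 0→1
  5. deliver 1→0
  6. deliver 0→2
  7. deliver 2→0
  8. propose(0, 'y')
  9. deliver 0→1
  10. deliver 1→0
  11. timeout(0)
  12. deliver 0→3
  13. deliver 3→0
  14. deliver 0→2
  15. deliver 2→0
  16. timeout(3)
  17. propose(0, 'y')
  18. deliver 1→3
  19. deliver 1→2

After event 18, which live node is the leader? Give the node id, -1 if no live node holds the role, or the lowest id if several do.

-1

1. timeout(0):  <0:cand b4 ->
2. deliver 0→3:  <3:foll b4 ->
3. deliver 3→0:  nop
4. deliver 0→1:  <1:foll b4 ->
5. deliver 1→0:  <0:lead b4 ->
6. deliver 0→2:  <2:foll b4 ->
7. deliver 2→0:  nop
8. propose(0,'y'):  nop
9. deliver 0→1:  <1:foll b4 y>
10. deliver 1→0:  nop
11. timeout(0):  <0:cand b8 ->
12. deliver 0→3:  <3:foll b4 y>
13. deliver 3→0:  nop
14. deliver 0→2:  <2:foll b4 y>
15. deliver 2→0:  nop
16. timeout(3):  <3:cand b11 y>
17. propose(0,'y'):  nop
18. deliver 1→3:  nop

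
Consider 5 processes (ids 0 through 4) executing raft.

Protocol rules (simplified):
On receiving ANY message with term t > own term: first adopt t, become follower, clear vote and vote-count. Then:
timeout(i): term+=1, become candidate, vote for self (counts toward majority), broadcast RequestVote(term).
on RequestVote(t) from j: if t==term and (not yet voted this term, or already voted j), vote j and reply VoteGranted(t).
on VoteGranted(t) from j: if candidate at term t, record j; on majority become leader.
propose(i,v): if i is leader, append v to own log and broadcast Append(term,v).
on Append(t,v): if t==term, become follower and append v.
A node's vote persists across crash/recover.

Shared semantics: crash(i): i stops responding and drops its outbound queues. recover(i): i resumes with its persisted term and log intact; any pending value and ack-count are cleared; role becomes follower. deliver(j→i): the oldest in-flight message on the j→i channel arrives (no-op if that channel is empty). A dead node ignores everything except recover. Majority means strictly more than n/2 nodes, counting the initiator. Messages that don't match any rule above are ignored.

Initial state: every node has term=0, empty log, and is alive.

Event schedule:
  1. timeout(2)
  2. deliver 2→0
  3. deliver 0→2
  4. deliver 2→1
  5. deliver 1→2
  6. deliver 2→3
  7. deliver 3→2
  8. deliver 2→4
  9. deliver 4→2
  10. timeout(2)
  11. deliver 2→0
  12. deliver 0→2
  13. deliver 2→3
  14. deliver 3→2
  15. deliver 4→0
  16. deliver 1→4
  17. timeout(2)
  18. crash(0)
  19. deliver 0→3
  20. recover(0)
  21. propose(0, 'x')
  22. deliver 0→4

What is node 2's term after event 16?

e1 timeout(2): 2[cand,t=1,-]
e2 deliver 2→0: 0[foll,t=1,-]
e3 deliver 0→2: ·
e4 deliver 2→1: 1[foll,t=1,-]
e5 deliver 1→2: 2[lead,t=1,-]
e6 deliver 2→3: 3[foll,t=1,-]
e7 deliver 3→2: ·
e8 deliver 2→4: 4[foll,t=1,-]
e9 deliver 4→2: ·
e10 timeout(2): 2[cand,t=2,-]
e11 deliver 2→0: 0[foll,t=2,-]
e12 deliver 0→2: ·
e13 deliver 2→3: 3[foll,t=2,-]
e14 deliver 3→2: 2[lead,t=2,-]
e15 deliver 4→0: ·
e16 deliver 1→4: ·

2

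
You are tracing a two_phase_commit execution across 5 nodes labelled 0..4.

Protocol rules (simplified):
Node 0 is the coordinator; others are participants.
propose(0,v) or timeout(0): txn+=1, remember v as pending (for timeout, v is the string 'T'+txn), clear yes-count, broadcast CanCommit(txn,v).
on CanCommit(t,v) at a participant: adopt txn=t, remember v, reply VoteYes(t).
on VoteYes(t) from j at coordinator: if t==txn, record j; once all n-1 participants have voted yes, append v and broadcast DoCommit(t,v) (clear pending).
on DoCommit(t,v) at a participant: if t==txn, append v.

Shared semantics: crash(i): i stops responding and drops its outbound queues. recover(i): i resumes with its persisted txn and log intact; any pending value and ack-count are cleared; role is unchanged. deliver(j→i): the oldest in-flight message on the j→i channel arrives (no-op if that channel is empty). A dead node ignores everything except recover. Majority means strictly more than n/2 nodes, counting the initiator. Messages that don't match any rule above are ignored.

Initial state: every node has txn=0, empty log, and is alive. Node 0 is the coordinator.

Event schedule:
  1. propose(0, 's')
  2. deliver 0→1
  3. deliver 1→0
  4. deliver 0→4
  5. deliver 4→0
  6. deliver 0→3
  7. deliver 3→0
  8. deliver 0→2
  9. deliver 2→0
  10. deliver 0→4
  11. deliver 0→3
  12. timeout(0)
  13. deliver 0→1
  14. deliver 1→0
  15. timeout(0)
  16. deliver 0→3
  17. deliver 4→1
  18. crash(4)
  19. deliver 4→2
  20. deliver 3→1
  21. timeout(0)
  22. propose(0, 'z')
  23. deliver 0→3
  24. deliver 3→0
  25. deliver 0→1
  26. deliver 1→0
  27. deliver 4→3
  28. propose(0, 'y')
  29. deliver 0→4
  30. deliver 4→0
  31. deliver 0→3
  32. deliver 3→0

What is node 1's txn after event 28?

e1 propose(0,'s'): 0[coor,t=1,-]
e2 deliver 0→1: 1[part,t=1,-]
e3 deliver 1→0: ·
e4 deliver 0→4: 4[part,t=1,-]
e5 deliver 4→0: ·
e6 deliver 0→3: 3[part,t=1,-]
e7 deliver 3→0: ·
e8 deliver 0→2: 2[part,t=1,-]
e9 deliver 2→0: 0[coor,t=1,s]
e10 deliver 0→4: 4[part,t=1,s]
e11 deliver 0→3: 3[part,t=1,s]
e12 timeout(0): 0[coor,t=2,s]
e13 deliver 0→1: 1[part,t=1,s]
e14 deliver 1→0: ·
e15 timeout(0): 0[coor,t=3,s]
e16 deliver 0→3: 3[part,t=2,s]
e17 deliver 4→1: ·
e18 crash(4): 4[✗part,t=1,s]
e19 deliver 4→2: ·
e20 deliver 3→1: ·
e21 timeout(0): 0[coor,t=4,s]
e22 propose(0,'z'): 0[coor,t=5,s]
e23 deliver 0→3: 3[part,t=3,s]
e24 deliver 3→0: ·
e25 deliver 0→1: 1[part,t=2,s]
e26 deliver 1→0: ·
e27 deliver 4→3: ·
e28 propose(0,'y'): 0[coor,t=6,s]

2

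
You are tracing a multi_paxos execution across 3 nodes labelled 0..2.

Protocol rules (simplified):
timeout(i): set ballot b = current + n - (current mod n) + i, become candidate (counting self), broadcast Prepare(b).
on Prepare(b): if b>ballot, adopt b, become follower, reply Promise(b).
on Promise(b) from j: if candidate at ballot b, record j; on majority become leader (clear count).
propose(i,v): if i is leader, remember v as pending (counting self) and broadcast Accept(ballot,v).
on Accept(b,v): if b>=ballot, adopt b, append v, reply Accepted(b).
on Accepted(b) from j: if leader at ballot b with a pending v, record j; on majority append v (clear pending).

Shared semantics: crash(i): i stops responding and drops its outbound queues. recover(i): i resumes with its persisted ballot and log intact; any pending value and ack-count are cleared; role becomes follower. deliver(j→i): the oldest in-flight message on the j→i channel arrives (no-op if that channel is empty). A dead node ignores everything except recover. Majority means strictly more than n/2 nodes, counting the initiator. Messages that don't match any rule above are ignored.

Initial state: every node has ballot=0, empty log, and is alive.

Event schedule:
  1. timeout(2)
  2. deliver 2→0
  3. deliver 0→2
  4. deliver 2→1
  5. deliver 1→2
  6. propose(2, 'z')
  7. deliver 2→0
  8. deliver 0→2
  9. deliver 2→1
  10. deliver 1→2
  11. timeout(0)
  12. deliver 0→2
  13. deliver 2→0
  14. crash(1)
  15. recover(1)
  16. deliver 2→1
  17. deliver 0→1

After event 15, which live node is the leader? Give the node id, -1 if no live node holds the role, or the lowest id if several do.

0

[1] timeout(2) → N2(cand b5 [-])
[2] deliver 2→0 → N0(foll b5 [-])
[3] deliver 0→2 → N2(lead b5 [-])
[4] deliver 2→1 → N1(foll b5 [-])
[5] deliver 1→2 → ∅
[6] propose(2,'z') → ∅
[7] deliver 2→0 → N0(foll b5 [z])
[8] deliver 0→2 → N2(lead b5 [z])
[9] deliver 2→1 → N1(foll b5 [z])
[10] deliver 1→2 → ∅
[11] timeout(0) → N0(cand b6 [z])
[12] deliver 0→2 → N2(foll b6 [z])
[13] deliver 2→0 → N0(lead b6 [z])
[14] crash(1) → N1(✗foll b5 [z])
[15] recover(1) → N1(foll b5 [z])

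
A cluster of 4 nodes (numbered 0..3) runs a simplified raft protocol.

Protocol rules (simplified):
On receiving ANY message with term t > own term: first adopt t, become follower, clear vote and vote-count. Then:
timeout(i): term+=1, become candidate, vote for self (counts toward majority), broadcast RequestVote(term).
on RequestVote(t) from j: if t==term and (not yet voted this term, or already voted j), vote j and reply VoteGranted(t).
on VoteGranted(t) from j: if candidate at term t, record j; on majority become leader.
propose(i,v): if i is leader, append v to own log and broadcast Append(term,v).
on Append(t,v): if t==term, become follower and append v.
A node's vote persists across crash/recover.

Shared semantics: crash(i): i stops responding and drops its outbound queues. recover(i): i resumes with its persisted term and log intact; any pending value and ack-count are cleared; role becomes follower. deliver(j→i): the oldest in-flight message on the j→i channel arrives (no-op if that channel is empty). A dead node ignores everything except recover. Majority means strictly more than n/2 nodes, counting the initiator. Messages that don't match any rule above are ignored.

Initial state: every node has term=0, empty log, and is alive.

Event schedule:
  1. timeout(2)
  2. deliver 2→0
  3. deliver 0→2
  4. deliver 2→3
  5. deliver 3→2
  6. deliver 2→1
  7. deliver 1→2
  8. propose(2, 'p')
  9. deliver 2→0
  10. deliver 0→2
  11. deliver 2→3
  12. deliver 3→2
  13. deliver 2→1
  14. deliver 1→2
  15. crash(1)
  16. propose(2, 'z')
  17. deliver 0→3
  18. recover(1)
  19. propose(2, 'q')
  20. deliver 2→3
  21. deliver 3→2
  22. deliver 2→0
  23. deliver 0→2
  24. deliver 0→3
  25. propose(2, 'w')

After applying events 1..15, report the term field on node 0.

1

[1] timeout(2) → N2(cand t1 [-])
[2] deliver 2→0 → N0(foll t1 [-])
[3] deliver 0→2 → ∅
[4] deliver 2→3 → N3(foll t1 [-])
[5] deliver 3→2 → N2(lead t1 [-])
[6] deliver 2→1 → N1(foll t1 [-])
[7] deliver 1→2 → ∅
[8] propose(2,'p') → N2(lead t1 [p])
[9] deliver 2→0 → N0(foll t1 [p])
[10] deliver 0→2 → ∅
[11] deliver 2→3 → N3(foll t1 [p])
[12] deliver 3→2 → ∅
[13] deliver 2→1 → N1(foll t1 [p])
[14] deliver 1→2 → ∅
[15] crash(1) → N1(✗foll t1 [p])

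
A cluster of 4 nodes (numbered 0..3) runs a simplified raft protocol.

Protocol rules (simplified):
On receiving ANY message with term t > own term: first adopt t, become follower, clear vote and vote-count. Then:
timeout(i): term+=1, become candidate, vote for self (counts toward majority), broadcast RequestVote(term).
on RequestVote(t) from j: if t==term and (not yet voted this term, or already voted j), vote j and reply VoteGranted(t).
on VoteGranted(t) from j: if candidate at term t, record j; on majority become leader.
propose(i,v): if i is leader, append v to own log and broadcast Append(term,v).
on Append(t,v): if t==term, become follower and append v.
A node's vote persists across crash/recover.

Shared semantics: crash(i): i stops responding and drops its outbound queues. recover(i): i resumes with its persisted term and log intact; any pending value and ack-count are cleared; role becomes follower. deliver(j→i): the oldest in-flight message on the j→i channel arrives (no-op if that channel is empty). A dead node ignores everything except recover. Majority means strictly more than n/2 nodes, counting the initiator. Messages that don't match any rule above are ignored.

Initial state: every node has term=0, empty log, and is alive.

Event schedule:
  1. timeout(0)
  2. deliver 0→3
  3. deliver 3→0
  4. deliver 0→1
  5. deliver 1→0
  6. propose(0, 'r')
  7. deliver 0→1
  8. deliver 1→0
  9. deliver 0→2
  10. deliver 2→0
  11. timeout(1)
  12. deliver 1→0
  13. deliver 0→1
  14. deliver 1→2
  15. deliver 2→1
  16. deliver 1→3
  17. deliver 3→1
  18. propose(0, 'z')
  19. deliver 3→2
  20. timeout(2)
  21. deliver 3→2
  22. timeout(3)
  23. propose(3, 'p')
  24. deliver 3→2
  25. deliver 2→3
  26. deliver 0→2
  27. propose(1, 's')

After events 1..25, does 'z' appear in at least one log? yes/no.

step 1 timeout(0): 0={cand,t=1,log=-}
step 2 deliver 0→3: 3={foll,t=1,log=-}
step 3 deliver 3→0: —
step 4 deliver 0→1: 1={foll,t=1,log=-}
step 5 deliver 1→0: 0={lead,t=1,log=-}
step 6 propose(0,'r'): 0={lead,t=1,log=r}
step 7 deliver 0→1: 1={foll,t=1,log=r}
step 8 deliver 1→0: —
step 9 deliver 0→2: 2={foll,t=1,log=-}
step 10 deliver 2→0: —
step 11 timeout(1): 1={cand,t=2,log=r}
step 12 deliver 1→0: 0={foll,t=2,log=r}
step 13 deliver 0→1: —
step 14 deliver 1→2: 2={foll,t=2,log=-}
step 15 deliver 2→1: 1={lead,t=2,log=r}
step 16 deliver 1→3: 3={foll,t=2,log=-}
step 17 deliver 3→1: —
step 18 propose(0,'z'): —
step 19 deliver 3→2: —
step 20 timeout(2): 2={cand,t=3,log=-}
step 21 deliver 3→2: —
step 22 timeout(3): 3={cand,t=3,log=-}
step 23 propose(3,'p'): —
step 24 deliver 3→2: —
step 25 deliver 2→3: —

no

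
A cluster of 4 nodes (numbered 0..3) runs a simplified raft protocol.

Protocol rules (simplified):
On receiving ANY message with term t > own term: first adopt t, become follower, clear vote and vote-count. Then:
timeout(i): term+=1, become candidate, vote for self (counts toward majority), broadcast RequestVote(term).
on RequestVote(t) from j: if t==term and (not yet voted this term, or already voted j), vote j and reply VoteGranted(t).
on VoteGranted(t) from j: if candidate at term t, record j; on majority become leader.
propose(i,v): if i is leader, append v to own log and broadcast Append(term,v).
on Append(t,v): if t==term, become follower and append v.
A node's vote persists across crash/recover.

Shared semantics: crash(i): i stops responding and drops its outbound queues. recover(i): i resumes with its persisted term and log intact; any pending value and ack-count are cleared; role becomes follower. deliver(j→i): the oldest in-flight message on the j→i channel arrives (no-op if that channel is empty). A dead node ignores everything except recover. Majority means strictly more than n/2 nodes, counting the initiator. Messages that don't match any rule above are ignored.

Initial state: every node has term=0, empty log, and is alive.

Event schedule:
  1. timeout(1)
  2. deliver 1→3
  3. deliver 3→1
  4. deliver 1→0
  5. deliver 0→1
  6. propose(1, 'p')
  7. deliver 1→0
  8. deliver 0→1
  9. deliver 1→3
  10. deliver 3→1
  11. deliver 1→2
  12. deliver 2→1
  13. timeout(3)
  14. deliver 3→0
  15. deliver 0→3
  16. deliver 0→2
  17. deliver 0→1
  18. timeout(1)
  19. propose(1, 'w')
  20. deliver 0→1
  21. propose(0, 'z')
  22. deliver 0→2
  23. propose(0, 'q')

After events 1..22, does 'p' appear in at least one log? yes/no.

yes

1. timeout(1):  <1:cand t1 ->
2. deliver 1→3:  <3:foll t1 ->
3. deliver 3→1:  nop
4. deliver 1→0:  <0:foll t1 ->
5. deliver 0→1:  <1:lead t1 ->
6. propose(1,'p'):  <1:lead t1 p>
7. deliver 1→0:  <0:foll t1 p>
8. deliver 0→1:  nop
9. deliver 1→3:  <3:foll t1 p>
10. deliver 3→1:  nop
11. deliver 1→2:  <2:foll t1 ->
12. deliver 2→1:  nop
13. timeout(3):  <3:cand t2 p>
14. deliver 3→0:  <0:foll t2 p>
15. deliver 0→3:  nop
16. deliver 0→2:  nop
17. deliver 0→1:  nop
18. timeout(1):  <1:cand t2 p>
19. propose(1,'w'):  nop
20. deliver 0→1:  nop
21. propose(0,'z'):  nop
22. deliver 0→2:  nop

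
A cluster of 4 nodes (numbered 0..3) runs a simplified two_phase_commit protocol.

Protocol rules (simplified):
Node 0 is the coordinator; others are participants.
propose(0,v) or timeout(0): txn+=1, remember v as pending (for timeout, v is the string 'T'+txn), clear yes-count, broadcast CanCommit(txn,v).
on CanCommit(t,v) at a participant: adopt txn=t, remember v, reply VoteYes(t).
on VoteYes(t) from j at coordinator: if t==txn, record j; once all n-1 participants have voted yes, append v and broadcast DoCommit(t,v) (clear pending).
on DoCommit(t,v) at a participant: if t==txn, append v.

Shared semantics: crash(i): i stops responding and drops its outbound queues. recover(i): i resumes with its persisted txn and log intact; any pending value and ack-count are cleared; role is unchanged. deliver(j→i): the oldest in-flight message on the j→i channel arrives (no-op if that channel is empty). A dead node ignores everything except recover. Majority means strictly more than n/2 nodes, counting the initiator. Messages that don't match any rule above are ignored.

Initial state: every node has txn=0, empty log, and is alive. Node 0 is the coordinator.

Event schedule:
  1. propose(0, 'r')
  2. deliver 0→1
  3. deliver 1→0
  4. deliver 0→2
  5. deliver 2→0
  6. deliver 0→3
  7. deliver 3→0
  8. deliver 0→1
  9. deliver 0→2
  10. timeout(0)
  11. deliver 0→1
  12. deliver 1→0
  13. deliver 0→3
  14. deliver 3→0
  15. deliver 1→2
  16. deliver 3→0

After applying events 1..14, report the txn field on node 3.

after 1 — propose(0,'r'): n0:coor/t1/[-]
after 2 — deliver 0→1: n1:part/t1/[-]
after 3 — deliver 1→0: ·
after 4 — deliver 0→2: n2:part/t1/[-]
after 5 — deliver 2→0: ·
after 6 — deliver 0→3: n3:part/t1/[-]
after 7 — deliver 3→0: n0:coor/t1/[r]
after 8 — deliver 0→1: n1:part/t1/[r]
after 9 — deliver 0→2: n2:part/t1/[r]
after 10 — timeout(0): n0:coor/t2/[r]
after 11 — deliver 0→1: n1:part/t2/[r]
after 12 — deliver 1→0: ·
after 13 — deliver 0→3: n3:part/t1/[r]
after 14 — deliver 3→0: ·

1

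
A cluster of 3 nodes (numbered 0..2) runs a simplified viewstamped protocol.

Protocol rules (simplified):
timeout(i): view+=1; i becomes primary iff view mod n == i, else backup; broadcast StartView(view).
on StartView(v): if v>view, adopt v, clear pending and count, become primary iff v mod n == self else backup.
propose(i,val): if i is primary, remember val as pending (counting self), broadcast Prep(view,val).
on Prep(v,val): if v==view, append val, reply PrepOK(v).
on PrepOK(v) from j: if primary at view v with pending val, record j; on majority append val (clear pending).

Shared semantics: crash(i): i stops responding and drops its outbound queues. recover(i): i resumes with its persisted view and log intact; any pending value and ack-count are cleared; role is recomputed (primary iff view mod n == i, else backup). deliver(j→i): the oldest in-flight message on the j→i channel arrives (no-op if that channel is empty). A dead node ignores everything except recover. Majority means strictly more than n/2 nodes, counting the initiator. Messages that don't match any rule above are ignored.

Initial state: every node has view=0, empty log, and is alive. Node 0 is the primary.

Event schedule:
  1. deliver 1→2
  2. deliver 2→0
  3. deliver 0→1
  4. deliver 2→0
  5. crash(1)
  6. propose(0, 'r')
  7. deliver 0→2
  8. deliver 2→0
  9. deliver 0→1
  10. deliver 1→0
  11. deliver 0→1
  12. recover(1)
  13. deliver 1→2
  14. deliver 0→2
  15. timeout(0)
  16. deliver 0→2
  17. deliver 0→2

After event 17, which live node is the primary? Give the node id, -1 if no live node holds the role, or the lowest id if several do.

-1

step 1 deliver 1→2: —
step 2 deliver 2→0: —
step 3 deliver 0→1: —
step 4 deliver 2→0: —
step 5 crash(1): 1={✗back,v=0,log=-}
step 6 propose(0,'r'): —
step 7 deliver 0→2: 2={back,v=0,log=r}
step 8 deliver 2→0: 0={prim,v=0,log=r}
step 9 deliver 0→1: —
step 10 deliver 1→0: —
step 11 deliver 0→1: —
step 12 recover(1): 1={back,v=0,log=-}
step 13 deliver 1→2: —
step 14 deliver 0→2: —
step 15 timeout(0): 0={back,v=1,log=r}
step 16 deliver 0→2: 2={back,v=1,log=r}
step 17 deliver 0→2: —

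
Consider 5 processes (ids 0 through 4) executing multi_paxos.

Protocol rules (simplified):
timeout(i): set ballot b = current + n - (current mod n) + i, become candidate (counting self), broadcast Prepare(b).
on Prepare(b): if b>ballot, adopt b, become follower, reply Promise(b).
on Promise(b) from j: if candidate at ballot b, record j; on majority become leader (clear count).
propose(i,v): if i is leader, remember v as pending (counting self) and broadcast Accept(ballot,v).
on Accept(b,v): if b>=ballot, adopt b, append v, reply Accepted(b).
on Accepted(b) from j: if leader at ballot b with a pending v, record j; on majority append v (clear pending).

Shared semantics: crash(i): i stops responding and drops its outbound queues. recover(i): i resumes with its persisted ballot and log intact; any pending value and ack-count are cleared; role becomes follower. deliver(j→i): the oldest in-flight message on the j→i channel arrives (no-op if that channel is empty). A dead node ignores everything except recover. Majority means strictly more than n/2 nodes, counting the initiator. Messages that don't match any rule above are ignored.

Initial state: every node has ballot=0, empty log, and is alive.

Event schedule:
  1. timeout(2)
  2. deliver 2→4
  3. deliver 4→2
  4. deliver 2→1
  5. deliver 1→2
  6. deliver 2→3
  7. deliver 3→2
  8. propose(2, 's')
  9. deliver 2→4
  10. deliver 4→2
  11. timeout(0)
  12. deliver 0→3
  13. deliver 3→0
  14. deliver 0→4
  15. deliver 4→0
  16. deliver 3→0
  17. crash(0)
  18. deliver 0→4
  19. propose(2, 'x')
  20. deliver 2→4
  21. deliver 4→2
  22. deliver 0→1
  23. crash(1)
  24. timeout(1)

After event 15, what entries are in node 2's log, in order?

empty

[1] timeout(2) → N2(cand b7 [-])
[2] deliver 2→4 → N4(foll b7 [-])
[3] deliver 4→2 → ∅
[4] deliver 2→1 → N1(foll b7 [-])
[5] deliver 1→2 → N2(lead b7 [-])
[6] deliver 2→3 → N3(foll b7 [-])
[7] deliver 3→2 → ∅
[8] propose(2,'s') → ∅
[9] deliver 2→4 → N4(foll b7 [s])
[10] deliver 4→2 → ∅
[11] timeout(0) → N0(cand b5 [-])
[12] deliver 0→3 → ∅
[13] deliver 3→0 → ∅
[14] deliver 0→4 → ∅
[15] deliver 4→0 → ∅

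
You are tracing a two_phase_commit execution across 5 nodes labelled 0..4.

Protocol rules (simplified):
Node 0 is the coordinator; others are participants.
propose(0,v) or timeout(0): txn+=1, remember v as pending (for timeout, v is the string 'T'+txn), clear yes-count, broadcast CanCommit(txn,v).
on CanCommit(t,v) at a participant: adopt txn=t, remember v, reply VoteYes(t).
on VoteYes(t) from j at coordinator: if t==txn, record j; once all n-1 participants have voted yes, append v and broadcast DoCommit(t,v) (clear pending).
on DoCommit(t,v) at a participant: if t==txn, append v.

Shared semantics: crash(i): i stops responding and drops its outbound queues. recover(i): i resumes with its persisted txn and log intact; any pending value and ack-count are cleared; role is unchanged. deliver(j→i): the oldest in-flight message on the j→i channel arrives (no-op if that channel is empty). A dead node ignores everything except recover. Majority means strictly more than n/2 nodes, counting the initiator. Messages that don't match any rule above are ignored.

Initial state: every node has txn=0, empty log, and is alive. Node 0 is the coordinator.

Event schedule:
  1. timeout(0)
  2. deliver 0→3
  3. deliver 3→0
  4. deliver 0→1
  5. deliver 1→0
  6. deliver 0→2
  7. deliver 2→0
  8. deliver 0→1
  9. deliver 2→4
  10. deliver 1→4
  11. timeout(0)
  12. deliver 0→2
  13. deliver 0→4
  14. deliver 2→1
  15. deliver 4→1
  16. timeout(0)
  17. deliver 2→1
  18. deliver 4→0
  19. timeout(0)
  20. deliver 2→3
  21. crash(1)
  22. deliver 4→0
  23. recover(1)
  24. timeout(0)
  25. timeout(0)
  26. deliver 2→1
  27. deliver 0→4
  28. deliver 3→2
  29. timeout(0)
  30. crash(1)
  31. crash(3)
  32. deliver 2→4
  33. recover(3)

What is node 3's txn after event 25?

step 1 timeout(0): 0={coor,t=1,log=-}
step 2 deliver 0→3: 3={part,t=1,log=-}
step 3 deliver 3→0: —
step 4 deliver 0→1: 1={part,t=1,log=-}
step 5 deliver 1→0: —
step 6 deliver 0→2: 2={part,t=1,log=-}
step 7 deliver 2→0: —
step 8 deliver 0→1: —
step 9 deliver 2→4: —
step 10 deliver 1→4: —
step 11 timeout(0): 0={coor,t=2,log=-}
step 12 deliver 0→2: 2={part,t=2,log=-}
step 13 deliver 0→4: 4={part,t=1,log=-}
step 14 deliver 2→1: —
step 15 deliver 4→1: —
step 16 timeout(0): 0={coor,t=3,log=-}
step 17 deliver 2→1: —
step 18 deliver 4→0: —
step 19 timeout(0): 0={coor,t=4,log=-}
step 20 deliver 2→3: —
step 21 crash(1): 1={✗part,t=1,log=-}
step 22 deliver 4→0: —
step 23 recover(1): 1={part,t=1,log=-}
step 24 timeout(0): 0={coor,t=5,log=-}
step 25 timeout(0): 0={coor,t=6,log=-}

1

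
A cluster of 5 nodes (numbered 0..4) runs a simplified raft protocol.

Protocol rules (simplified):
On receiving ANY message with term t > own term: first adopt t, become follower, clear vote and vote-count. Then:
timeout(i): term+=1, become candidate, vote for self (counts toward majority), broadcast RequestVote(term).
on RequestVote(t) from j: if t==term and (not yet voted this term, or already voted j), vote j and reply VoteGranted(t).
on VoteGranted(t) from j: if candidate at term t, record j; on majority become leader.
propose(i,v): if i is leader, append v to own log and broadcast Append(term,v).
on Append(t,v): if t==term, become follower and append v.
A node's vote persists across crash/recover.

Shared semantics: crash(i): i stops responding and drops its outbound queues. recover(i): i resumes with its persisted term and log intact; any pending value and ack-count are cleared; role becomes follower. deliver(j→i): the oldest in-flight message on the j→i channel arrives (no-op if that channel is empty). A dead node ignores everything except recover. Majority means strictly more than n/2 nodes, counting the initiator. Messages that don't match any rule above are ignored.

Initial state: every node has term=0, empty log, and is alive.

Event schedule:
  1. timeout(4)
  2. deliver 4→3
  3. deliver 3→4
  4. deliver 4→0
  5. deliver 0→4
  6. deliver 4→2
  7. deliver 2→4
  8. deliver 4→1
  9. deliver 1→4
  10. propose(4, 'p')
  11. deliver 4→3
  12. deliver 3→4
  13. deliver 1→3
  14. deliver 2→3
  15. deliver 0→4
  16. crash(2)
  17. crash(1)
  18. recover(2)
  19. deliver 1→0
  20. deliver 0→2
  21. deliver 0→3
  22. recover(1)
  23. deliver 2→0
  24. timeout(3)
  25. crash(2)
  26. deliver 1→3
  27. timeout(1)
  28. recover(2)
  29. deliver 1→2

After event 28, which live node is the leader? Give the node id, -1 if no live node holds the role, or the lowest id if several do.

e1 timeout(4): 4[cand,t=1,-]
e2 deliver 4→3: 3[foll,t=1,-]
e3 deliver 3→4: ·
e4 deliver 4→0: 0[foll,t=1,-]
e5 deliver 0→4: 4[lead,t=1,-]
e6 deliver 4→2: 2[foll,t=1,-]
e7 deliver 2→4: ·
e8 deliver 4→1: 1[foll,t=1,-]
e9 deliver 1→4: ·
e10 propose(4,'p'): 4[lead,t=1,p]
e11 deliver 4→3: 3[foll,t=1,p]
e12 deliver 3→4: ·
e13 deliver 1→3: ·
e14 deliver 2→3: ·
e15 deliver 0→4: ·
e16 crash(2): 2[✗foll,t=1,-]
e17 crash(1): 1[✗foll,t=1,-]
e18 recover(2): 2[foll,t=1,-]
e19 deliver 1→0: ·
e20 deliver 0→2: ·
e21 deliver 0→3: ·
e22 recover(1): 1[foll,t=1,-]
e23 deliver 2→0: ·
e24 timeout(3): 3[cand,t=2,p]
e25 crash(2): 2[✗foll,t=1,-]
e26 deliver 1→3: ·
e27 timeout(1): 1[cand,t=2,-]
e28 recover(2): 2[foll,t=1,-]

4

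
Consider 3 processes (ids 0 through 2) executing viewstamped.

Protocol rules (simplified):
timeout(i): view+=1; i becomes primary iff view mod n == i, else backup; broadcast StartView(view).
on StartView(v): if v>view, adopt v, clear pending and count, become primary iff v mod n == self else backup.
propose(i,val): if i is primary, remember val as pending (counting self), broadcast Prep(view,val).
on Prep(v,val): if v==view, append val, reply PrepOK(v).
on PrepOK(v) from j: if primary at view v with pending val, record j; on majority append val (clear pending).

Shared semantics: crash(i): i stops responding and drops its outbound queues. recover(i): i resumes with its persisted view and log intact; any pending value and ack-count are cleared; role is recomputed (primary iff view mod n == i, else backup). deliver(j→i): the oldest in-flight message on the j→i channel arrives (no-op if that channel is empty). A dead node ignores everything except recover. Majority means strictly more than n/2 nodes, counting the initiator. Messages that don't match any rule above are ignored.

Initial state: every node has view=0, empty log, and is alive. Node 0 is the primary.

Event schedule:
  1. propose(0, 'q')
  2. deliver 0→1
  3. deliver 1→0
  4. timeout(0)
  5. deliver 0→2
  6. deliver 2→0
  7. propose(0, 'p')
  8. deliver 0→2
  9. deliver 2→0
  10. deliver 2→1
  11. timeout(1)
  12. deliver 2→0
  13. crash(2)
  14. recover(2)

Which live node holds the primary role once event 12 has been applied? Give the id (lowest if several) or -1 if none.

e1 propose(0,'q'): ·
e2 deliver 0→1: 1[back,v=0,q]
e3 deliver 1→0: 0[prim,v=0,q]
e4 timeout(0): 0[back,v=1,q]
e5 deliver 0→2: 2[back,v=0,q]
e6 deliver 2→0: ·
e7 propose(0,'p'): ·
e8 deliver 0→2: 2[back,v=1,q]
e9 deliver 2→0: ·
e10 deliver 2→1: ·
e11 timeout(1): 1[prim,v=1,q]
e12 deliver 2→0: ·

1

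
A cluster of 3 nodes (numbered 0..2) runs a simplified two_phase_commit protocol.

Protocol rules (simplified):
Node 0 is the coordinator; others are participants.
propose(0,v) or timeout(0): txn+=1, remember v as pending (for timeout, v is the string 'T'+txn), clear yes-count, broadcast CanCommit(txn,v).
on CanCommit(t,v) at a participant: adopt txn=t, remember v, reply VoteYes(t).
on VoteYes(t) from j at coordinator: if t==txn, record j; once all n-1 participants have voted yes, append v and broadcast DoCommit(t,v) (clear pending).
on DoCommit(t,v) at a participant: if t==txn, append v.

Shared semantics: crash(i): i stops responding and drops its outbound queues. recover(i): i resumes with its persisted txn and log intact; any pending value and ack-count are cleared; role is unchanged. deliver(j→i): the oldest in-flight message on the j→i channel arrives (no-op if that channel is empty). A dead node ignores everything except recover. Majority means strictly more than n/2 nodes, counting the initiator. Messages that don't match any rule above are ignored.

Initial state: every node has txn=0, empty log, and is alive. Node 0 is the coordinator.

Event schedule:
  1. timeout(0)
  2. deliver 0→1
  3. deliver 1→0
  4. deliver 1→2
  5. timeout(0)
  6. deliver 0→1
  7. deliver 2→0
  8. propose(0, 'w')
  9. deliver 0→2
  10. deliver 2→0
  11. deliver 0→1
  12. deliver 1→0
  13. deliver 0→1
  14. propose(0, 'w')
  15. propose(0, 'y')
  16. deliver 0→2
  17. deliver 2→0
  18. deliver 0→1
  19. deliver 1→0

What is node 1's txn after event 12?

3

after 1 — timeout(0): n0:coor/t1/[-]
after 2 — deliver 0→1: n1:part/t1/[-]
after 3 — deliver 1→0: ·
after 4 — deliver 1→2: ·
after 5 — timeout(0): n0:coor/t2/[-]
after 6 — deliver 0→1: n1:part/t2/[-]
after 7 — deliver 2→0: ·
after 8 — propose(0,'w'): n0:coor/t3/[-]
after 9 — deliver 0→2: n2:part/t1/[-]
after 10 — deliver 2→0: ·
after 11 — deliver 0→1: n1:part/t3/[-]
after 12 — deliver 1→0: ·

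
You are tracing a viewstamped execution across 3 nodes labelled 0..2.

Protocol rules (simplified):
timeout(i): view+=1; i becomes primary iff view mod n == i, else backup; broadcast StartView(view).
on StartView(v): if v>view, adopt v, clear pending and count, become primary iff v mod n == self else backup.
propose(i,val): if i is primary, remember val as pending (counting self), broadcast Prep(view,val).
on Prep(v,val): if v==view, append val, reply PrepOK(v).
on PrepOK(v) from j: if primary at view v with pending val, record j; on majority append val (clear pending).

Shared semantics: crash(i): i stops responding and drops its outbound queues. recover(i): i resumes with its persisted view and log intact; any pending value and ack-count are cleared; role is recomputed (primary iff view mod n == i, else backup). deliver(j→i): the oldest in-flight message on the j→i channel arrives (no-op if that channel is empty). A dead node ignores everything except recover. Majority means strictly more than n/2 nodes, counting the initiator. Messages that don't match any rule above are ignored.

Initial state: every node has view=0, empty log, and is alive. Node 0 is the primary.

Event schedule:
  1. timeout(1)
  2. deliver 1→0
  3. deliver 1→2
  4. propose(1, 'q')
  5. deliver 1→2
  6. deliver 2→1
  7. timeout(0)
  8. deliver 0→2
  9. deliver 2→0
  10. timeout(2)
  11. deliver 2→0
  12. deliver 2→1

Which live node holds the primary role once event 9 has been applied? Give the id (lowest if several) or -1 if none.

1

step 1 timeout(1): 1={prim,v=1,log=-}
step 2 deliver 1→0: 0={back,v=1,log=-}
step 3 deliver 1→2: 2={back,v=1,log=-}
step 4 propose(1,'q'): —
step 5 deliver 1→2: 2={back,v=1,log=q}
step 6 deliver 2→1: 1={prim,v=1,log=q}
step 7 timeout(0): 0={back,v=2,log=-}
step 8 deliver 0→2: 2={prim,v=2,log=q}
step 9 deliver 2→0: —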